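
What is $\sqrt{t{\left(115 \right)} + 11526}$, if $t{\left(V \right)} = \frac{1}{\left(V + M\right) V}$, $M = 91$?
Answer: $\frac{\sqrt{6468576792290}}{23690} \approx 107.36$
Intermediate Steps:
$t{\left(V \right)} = \frac{1}{V \left(91 + V\right)}$ ($t{\left(V \right)} = \frac{1}{\left(V + 91\right) V} = \frac{1}{\left(91 + V\right) V} = \frac{1}{V \left(91 + V\right)}$)
$\sqrt{t{\left(115 \right)} + 11526} = \sqrt{\frac{1}{115 \left(91 + 115\right)} + 11526} = \sqrt{\frac{1}{115 \cdot 206} + 11526} = \sqrt{\frac{1}{115} \cdot \frac{1}{206} + 11526} = \sqrt{\frac{1}{23690} + 11526} = \sqrt{\frac{273050941}{23690}} = \frac{\sqrt{6468576792290}}{23690}$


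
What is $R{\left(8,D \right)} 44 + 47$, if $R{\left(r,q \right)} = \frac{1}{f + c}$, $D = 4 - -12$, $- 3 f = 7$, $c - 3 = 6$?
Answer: $\frac{268}{5} \approx 53.6$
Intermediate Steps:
$c = 9$ ($c = 3 + 6 = 9$)
$f = - \frac{7}{3}$ ($f = \left(- \frac{1}{3}\right) 7 = - \frac{7}{3} \approx -2.3333$)
$D = 16$ ($D = 4 + 12 = 16$)
$R{\left(r,q \right)} = \frac{3}{20}$ ($R{\left(r,q \right)} = \frac{1}{- \frac{7}{3} + 9} = \frac{1}{\frac{20}{3}} = \frac{3}{20}$)
$R{\left(8,D \right)} 44 + 47 = \frac{3}{20} \cdot 44 + 47 = \frac{33}{5} + 47 = \frac{268}{5}$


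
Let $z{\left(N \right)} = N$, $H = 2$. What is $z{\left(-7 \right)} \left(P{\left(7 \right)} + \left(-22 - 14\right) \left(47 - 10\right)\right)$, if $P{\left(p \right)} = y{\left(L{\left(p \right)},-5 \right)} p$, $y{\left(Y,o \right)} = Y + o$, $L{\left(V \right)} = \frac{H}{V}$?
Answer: $9555$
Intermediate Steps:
$L{\left(V \right)} = \frac{2}{V}$
$P{\left(p \right)} = p \left(-5 + \frac{2}{p}\right)$ ($P{\left(p \right)} = \left(\frac{2}{p} - 5\right) p = \left(-5 + \frac{2}{p}\right) p = p \left(-5 + \frac{2}{p}\right)$)
$z{\left(-7 \right)} \left(P{\left(7 \right)} + \left(-22 - 14\right) \left(47 - 10\right)\right) = - 7 \left(\left(2 - 35\right) + \left(-22 - 14\right) \left(47 - 10\right)\right) = - 7 \left(\left(2 - 35\right) - 1332\right) = - 7 \left(-33 - 1332\right) = \left(-7\right) \left(-1365\right) = 9555$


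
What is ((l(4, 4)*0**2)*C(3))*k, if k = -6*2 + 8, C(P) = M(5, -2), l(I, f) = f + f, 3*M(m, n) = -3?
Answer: 0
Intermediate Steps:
M(m, n) = -1 (M(m, n) = (1/3)*(-3) = -1)
l(I, f) = 2*f
C(P) = -1
k = -4 (k = -12 + 8 = -4)
((l(4, 4)*0**2)*C(3))*k = (((2*4)*0**2)*(-1))*(-4) = ((8*0)*(-1))*(-4) = (0*(-1))*(-4) = 0*(-4) = 0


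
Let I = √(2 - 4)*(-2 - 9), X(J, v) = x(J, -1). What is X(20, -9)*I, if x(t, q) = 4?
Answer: -44*I*√2 ≈ -62.225*I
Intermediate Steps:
X(J, v) = 4
I = -11*I*√2 (I = √(-2)*(-11) = (I*√2)*(-11) = -11*I*√2 ≈ -15.556*I)
X(20, -9)*I = 4*(-11*I*√2) = -44*I*√2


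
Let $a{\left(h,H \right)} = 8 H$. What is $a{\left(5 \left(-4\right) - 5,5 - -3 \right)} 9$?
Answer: $576$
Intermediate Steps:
$a{\left(5 \left(-4\right) - 5,5 - -3 \right)} 9 = 8 \left(5 - -3\right) 9 = 8 \left(5 + 3\right) 9 = 8 \cdot 8 \cdot 9 = 64 \cdot 9 = 576$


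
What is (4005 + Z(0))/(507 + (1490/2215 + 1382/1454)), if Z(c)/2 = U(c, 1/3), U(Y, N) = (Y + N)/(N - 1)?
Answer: 92109446/11700549 ≈ 7.8722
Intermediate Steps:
U(Y, N) = (N + Y)/(-1 + N)
Z(c) = -1 - 3*c (Z(c) = 2*((1/3 + c)/(-1 + 1/3)) = 2*((⅓ + c)/(-1 + ⅓)) = 2*((⅓ + c)/(-⅔)) = 2*(-3*(⅓ + c)/2) = 2*(-½ - 3*c/2) = -1 - 3*c)
(4005 + Z(0))/(507 + (1490/2215 + 1382/1454)) = (4005 + (-1 - 3*0))/(507 + (1490/2215 + 1382/1454)) = (4005 + (-1 + 0))/(507 + (1490*(1/2215) + 1382*(1/1454))) = (4005 - 1)/(507 + (298/443 + 691/727)) = 4004/(507 + 522759/322061) = 4004/(163807686/322061) = 4004*(322061/163807686) = 92109446/11700549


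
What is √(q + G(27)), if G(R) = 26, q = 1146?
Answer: 2*√293 ≈ 34.234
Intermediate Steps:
√(q + G(27)) = √(1146 + 26) = √1172 = 2*√293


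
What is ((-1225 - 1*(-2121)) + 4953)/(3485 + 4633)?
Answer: 5849/8118 ≈ 0.72050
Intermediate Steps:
((-1225 - 1*(-2121)) + 4953)/(3485 + 4633) = ((-1225 + 2121) + 4953)/8118 = (896 + 4953)*(1/8118) = 5849*(1/8118) = 5849/8118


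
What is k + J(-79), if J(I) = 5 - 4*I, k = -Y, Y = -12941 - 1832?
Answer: 15094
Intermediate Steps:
Y = -14773
k = 14773 (k = -1*(-14773) = 14773)
k + J(-79) = 14773 + (5 - 4*(-79)) = 14773 + (5 + 316) = 14773 + 321 = 15094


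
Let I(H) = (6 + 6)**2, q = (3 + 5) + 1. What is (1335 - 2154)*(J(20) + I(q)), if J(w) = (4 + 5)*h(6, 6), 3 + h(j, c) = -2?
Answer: -81081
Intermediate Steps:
h(j, c) = -5 (h(j, c) = -3 - 2 = -5)
q = 9 (q = 8 + 1 = 9)
I(H) = 144 (I(H) = 12**2 = 144)
J(w) = -45 (J(w) = (4 + 5)*(-5) = 9*(-5) = -45)
(1335 - 2154)*(J(20) + I(q)) = (1335 - 2154)*(-45 + 144) = -819*99 = -81081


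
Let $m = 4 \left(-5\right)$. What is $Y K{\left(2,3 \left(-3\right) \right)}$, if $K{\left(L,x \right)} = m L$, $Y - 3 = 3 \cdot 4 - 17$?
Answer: $80$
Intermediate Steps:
$m = -20$
$Y = -2$ ($Y = 3 + \left(3 \cdot 4 - 17\right) = 3 + \left(12 - 17\right) = 3 - 5 = -2$)
$K{\left(L,x \right)} = - 20 L$
$Y K{\left(2,3 \left(-3\right) \right)} = - 2 \left(\left(-20\right) 2\right) = \left(-2\right) \left(-40\right) = 80$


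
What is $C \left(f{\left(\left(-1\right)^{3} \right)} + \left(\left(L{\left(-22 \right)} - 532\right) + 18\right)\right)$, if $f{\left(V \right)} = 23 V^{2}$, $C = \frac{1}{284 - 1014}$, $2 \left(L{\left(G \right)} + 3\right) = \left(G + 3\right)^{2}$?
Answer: $\frac{627}{1460} \approx 0.42945$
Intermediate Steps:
$L{\left(G \right)} = -3 + \frac{\left(3 + G\right)^{2}}{2}$ ($L{\left(G \right)} = -3 + \frac{\left(G + 3\right)^{2}}{2} = -3 + \frac{\left(3 + G\right)^{2}}{2}$)
$C = - \frac{1}{730}$ ($C = \frac{1}{-730} = - \frac{1}{730} \approx -0.0013699$)
$C \left(f{\left(\left(-1\right)^{3} \right)} + \left(\left(L{\left(-22 \right)} - 532\right) + 18\right)\right) = - \frac{23 \left(\left(-1\right)^{3}\right)^{2} + \left(\left(\left(-3 + \frac{\left(3 - 22\right)^{2}}{2}\right) - 532\right) + 18\right)}{730} = - \frac{23 \left(-1\right)^{2} + \left(\left(\left(-3 + \frac{\left(-19\right)^{2}}{2}\right) - 532\right) + 18\right)}{730} = - \frac{23 \cdot 1 + \left(\left(\left(-3 + \frac{1}{2} \cdot 361\right) - 532\right) + 18\right)}{730} = - \frac{23 + \left(\left(\left(-3 + \frac{361}{2}\right) - 532\right) + 18\right)}{730} = - \frac{23 + \left(\left(\frac{355}{2} - 532\right) + 18\right)}{730} = - \frac{23 + \left(- \frac{709}{2} + 18\right)}{730} = - \frac{23 - \frac{673}{2}}{730} = \left(- \frac{1}{730}\right) \left(- \frac{627}{2}\right) = \frac{627}{1460}$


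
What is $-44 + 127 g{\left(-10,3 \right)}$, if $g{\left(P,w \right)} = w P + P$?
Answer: $-5124$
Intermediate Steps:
$g{\left(P,w \right)} = P + P w$ ($g{\left(P,w \right)} = P w + P = P + P w$)
$-44 + 127 g{\left(-10,3 \right)} = -44 + 127 \left(- 10 \left(1 + 3\right)\right) = -44 + 127 \left(\left(-10\right) 4\right) = -44 + 127 \left(-40\right) = -44 - 5080 = -5124$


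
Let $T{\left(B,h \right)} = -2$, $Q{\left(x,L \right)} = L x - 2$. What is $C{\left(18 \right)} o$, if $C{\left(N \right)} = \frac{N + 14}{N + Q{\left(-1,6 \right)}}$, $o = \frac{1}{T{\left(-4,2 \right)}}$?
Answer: $- \frac{8}{5} \approx -1.6$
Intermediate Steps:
$Q{\left(x,L \right)} = -2 + L x$
$o = - \frac{1}{2}$ ($o = \frac{1}{-2} = - \frac{1}{2} \approx -0.5$)
$C{\left(N \right)} = \frac{14 + N}{-8 + N}$ ($C{\left(N \right)} = \frac{N + 14}{N + \left(-2 + 6 \left(-1\right)\right)} = \frac{14 + N}{N - 8} = \frac{14 + N}{-8 + N}$)
$C{\left(18 \right)} o = \frac{14 + 18}{-8 + 18} \left(- \frac{1}{2}\right) = \frac{1}{10} \cdot 32 \left(- \frac{1}{2}\right) = \frac{16}{5} \left(- \frac{1}{2}\right) = - \frac{8}{5}$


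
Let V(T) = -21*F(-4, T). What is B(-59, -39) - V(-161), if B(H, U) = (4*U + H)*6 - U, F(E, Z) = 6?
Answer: -1125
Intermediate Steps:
V(T) = -126 (V(T) = -21*6 = -126)
B(H, U) = 6*H + 23*U (B(H, U) = (H + 4*U)*6 - U = (6*H + 24*U) - U = 6*H + 23*U)
B(-59, -39) - V(-161) = (6*(-59) + 23*(-39)) - 1*(-126) = (-354 - 897) + 126 = -1251 + 126 = -1125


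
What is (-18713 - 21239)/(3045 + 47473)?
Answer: -19976/25259 ≈ -0.79085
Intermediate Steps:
(-18713 - 21239)/(3045 + 47473) = -39952/50518 = -39952*1/50518 = -19976/25259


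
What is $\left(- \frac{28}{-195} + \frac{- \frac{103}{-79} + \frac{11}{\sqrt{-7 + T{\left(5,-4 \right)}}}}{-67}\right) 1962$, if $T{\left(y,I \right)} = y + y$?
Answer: $\frac{83789826}{344045} - \frac{7194 \sqrt{3}}{67} \approx 57.568$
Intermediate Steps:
$T{\left(y,I \right)} = 2 y$
$\left(- \frac{28}{-195} + \frac{- \frac{103}{-79} + \frac{11}{\sqrt{-7 + T{\left(5,-4 \right)}}}}{-67}\right) 1962 = \left(- \frac{28}{-195} + \frac{- \frac{103}{-79} + \frac{11}{\sqrt{-7 + 2 \cdot 5}}}{-67}\right) 1962 = \left(\left(-28\right) \left(- \frac{1}{195}\right) + \left(\left(-103\right) \left(- \frac{1}{79}\right) + \frac{11}{\sqrt{-7 + 10}}\right) \left(- \frac{1}{67}\right)\right) 1962 = \left(\frac{28}{195} + \left(\frac{103}{79} + \frac{11}{\sqrt{3}}\right) \left(- \frac{1}{67}\right)\right) 1962 = \left(\frac{28}{195} + \left(\frac{103}{79} + 11 \frac{\sqrt{3}}{3}\right) \left(- \frac{1}{67}\right)\right) 1962 = \left(\frac{28}{195} + \left(\frac{103}{79} + \frac{11 \sqrt{3}}{3}\right) \left(- \frac{1}{67}\right)\right) 1962 = \left(\frac{28}{195} - \left(\frac{103}{5293} + \frac{11 \sqrt{3}}{201}\right)\right) 1962 = \left(\frac{128119}{1032135} - \frac{11 \sqrt{3}}{201}\right) 1962 = \frac{83789826}{344045} - \frac{7194 \sqrt{3}}{67}$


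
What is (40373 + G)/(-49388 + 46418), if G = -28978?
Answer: -2279/594 ≈ -3.8367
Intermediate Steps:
(40373 + G)/(-49388 + 46418) = (40373 - 28978)/(-49388 + 46418) = 11395/(-2970) = 11395*(-1/2970) = -2279/594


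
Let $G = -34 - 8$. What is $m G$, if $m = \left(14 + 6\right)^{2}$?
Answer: $-16800$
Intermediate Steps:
$G = -42$ ($G = -34 - 8 = -42$)
$m = 400$ ($m = 20^{2} = 400$)
$m G = 400 \left(-42\right) = -16800$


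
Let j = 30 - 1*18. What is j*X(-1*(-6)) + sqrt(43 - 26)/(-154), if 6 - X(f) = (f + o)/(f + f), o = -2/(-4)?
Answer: 131/2 - sqrt(17)/154 ≈ 65.473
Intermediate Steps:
o = 1/2 (o = -2*(-1/4) = 1/2 ≈ 0.50000)
X(f) = 6 - (1/2 + f)/(2*f) (X(f) = 6 - (f + 1/2)/(f + f) = 6 - (1/2 + f)/(2*f))
j = 12 (j = 30 - 18 = 12)
j*X(-1*(-6)) + sqrt(43 - 26)/(-154) = 12*((-1 + 22*(-1*(-6)))/(4*((-1*(-6))))) + sqrt(43 - 26)/(-154) = 12*((1/4)*(-1 + 22*6)/6) + sqrt(17)*(-1/154) = 12*((1/4)*(1/6)*(-1 + 132)) - sqrt(17)/154 = 12*((1/4)*(1/6)*131) - sqrt(17)/154 = 12*(131/24) - sqrt(17)/154 = 131/2 - sqrt(17)/154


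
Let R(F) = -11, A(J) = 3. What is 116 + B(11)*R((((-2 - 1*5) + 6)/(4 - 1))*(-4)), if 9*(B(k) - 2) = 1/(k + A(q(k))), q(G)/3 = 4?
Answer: 11833/126 ≈ 93.913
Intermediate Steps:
q(G) = 12 (q(G) = 3*4 = 12)
B(k) = 2 + 1/(9*(3 + k)) (B(k) = 2 + 1/(9*(k + 3)) = 2 + 1/(9*(3 + k)))
116 + B(11)*R((((-2 - 1*5) + 6)/(4 - 1))*(-4)) = 116 + ((55 + 18*11)/(9*(3 + 11)))*(-11) = 116 + ((⅑)*(55 + 198)/14)*(-11) = 116 + ((⅑)*(1/14)*253)*(-11) = 116 + (253/126)*(-11) = 116 - 2783/126 = 11833/126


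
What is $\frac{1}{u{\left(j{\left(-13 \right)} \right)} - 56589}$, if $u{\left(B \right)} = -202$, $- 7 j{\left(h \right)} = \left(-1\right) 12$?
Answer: $- \frac{1}{56791} \approx -1.7608 \cdot 10^{-5}$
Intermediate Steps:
$j{\left(h \right)} = \frac{12}{7}$ ($j{\left(h \right)} = - \frac{\left(-1\right) 12}{7} = \left(- \frac{1}{7}\right) \left(-12\right) = \frac{12}{7}$)
$\frac{1}{u{\left(j{\left(-13 \right)} \right)} - 56589} = \frac{1}{-202 - 56589} = \frac{1}{-56791} = - \frac{1}{56791}$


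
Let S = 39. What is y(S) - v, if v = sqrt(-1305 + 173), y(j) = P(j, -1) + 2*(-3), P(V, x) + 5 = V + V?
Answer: 67 - 2*I*sqrt(283) ≈ 67.0 - 33.645*I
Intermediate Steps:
P(V, x) = -5 + 2*V (P(V, x) = -5 + (V + V) = -5 + 2*V)
y(j) = -11 + 2*j (y(j) = (-5 + 2*j) + 2*(-3) = (-5 + 2*j) - 6 = -11 + 2*j)
v = 2*I*sqrt(283) (v = sqrt(-1132) = 2*I*sqrt(283) ≈ 33.645*I)
y(S) - v = (-11 + 2*39) - 2*I*sqrt(283) = (-11 + 78) - 2*I*sqrt(283) = 67 - 2*I*sqrt(283)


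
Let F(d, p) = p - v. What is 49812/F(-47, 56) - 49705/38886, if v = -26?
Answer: 966456811/1594326 ≈ 606.19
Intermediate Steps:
F(d, p) = 26 + p (F(d, p) = p - 1*(-26) = p + 26 = 26 + p)
49812/F(-47, 56) - 49705/38886 = 49812/(26 + 56) - 49705/38886 = 49812/82 - 49705*1/38886 = 49812*(1/82) - 49705/38886 = 24906/41 - 49705/38886 = 966456811/1594326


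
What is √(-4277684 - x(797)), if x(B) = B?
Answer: I*√4278481 ≈ 2068.4*I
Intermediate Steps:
√(-4277684 - x(797)) = √(-4277684 - 1*797) = √(-4277684 - 797) = √(-4278481) = I*√4278481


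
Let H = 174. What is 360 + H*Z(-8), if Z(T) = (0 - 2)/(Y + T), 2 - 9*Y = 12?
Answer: 16326/41 ≈ 398.20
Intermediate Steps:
Y = -10/9 (Y = 2/9 - ⅑*12 = 2/9 - 4/3 = -10/9 ≈ -1.1111)
Z(T) = -2/(-10/9 + T) (Z(T) = (0 - 2)/(-10/9 + T) = -2/(-10/9 + T))
360 + H*Z(-8) = 360 + 174*(-18/(-10 + 9*(-8))) = 360 + 174*(-18/(-10 - 72)) = 360 + 174*(-18/(-82)) = 360 + 174*(-18*(-1/82)) = 360 + 174*(9/41) = 360 + 1566/41 = 16326/41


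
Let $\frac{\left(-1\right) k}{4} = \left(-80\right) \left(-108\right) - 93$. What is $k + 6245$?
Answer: $-27943$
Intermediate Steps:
$k = -34188$ ($k = - 4 \left(\left(-80\right) \left(-108\right) - 93\right) = - 4 \left(8640 - 93\right) = \left(-4\right) 8547 = -34188$)
$k + 6245 = -34188 + 6245 = -27943$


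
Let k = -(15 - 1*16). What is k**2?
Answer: 1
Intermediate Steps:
k = 1 (k = -(15 - 16) = -1*(-1) = 1)
k**2 = 1**2 = 1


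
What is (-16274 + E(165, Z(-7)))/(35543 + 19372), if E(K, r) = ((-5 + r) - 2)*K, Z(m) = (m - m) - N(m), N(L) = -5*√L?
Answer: -17429/54915 + 55*I*√7/3661 ≈ -0.31738 + 0.039748*I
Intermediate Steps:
Z(m) = 5*√m (Z(m) = (m - m) - (-5)*√m = 0 + 5*√m = 5*√m)
E(K, r) = K*(-7 + r) (E(K, r) = (-7 + r)*K = K*(-7 + r))
(-16274 + E(165, Z(-7)))/(35543 + 19372) = (-16274 + 165*(-7 + 5*√(-7)))/(35543 + 19372) = (-16274 + 165*(-7 + 5*(I*√7)))/54915 = (-16274 + 165*(-7 + 5*I*√7))*(1/54915) = (-16274 + (-1155 + 825*I*√7))*(1/54915) = (-17429 + 825*I*√7)*(1/54915) = -17429/54915 + 55*I*√7/3661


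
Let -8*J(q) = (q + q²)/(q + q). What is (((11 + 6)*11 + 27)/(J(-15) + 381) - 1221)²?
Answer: 13901287204249/9333025 ≈ 1.4895e+6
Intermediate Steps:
J(q) = -(q + q²)/(16*q) (J(q) = -(q + q²)/(8*(q + q)) = -(q + q²)/(8*(2*q)) = -(q + q²)*1/(2*q)/8 = -(q + q²)/(16*q))
(((11 + 6)*11 + 27)/(J(-15) + 381) - 1221)² = (((11 + 6)*11 + 27)/((-1/16 - 1/16*(-15)) + 381) - 1221)² = ((17*11 + 27)/((-1/16 + 15/16) + 381) - 1221)² = ((187 + 27)/(7/8 + 381) - 1221)² = (214/(3055/8) - 1221)² = (214*(8/3055) - 1221)² = (1712/3055 - 1221)² = (-3728443/3055)² = 13901287204249/9333025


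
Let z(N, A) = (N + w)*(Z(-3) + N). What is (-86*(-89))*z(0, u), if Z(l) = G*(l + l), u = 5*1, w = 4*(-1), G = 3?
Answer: 551088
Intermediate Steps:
w = -4
u = 5
Z(l) = 6*l (Z(l) = 3*(l + l) = 3*(2*l) = 6*l)
z(N, A) = (-18 + N)*(-4 + N) (z(N, A) = (N - 4)*(6*(-3) + N) = (-4 + N)*(-18 + N) = (-18 + N)*(-4 + N))
(-86*(-89))*z(0, u) = (-86*(-89))*(72 + 0² - 22*0) = 7654*(72 + 0 + 0) = 7654*72 = 551088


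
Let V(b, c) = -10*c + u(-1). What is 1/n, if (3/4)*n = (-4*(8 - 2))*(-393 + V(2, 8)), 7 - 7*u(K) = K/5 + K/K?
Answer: 35/528768 ≈ 6.6192e-5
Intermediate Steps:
u(K) = 6/7 - K/35 (u(K) = 1 - (K/5 + K/K)/7 = 1 - (K*(1/5) + 1)/7 = 1 - (K/5 + 1)/7 = 1 - (1 + K/5)/7 = 1 + (-1/7 - K/35) = 6/7 - K/35)
V(b, c) = 31/35 - 10*c (V(b, c) = -10*c + (6/7 - 1/35*(-1)) = -10*c + (6/7 + 1/35) = -10*c + 31/35 = 31/35 - 10*c)
n = 528768/35 (n = 4*((-4*(8 - 2))*(-393 + (31/35 - 10*8)))/3 = 4*((-4*6)*(-393 + (31/35 - 80)))/3 = 4*(-24*(-393 - 2769/35))/3 = 4*(-24*(-16524/35))/3 = (4/3)*(396576/35) = 528768/35 ≈ 15108.)
1/n = 1/(528768/35) = 35/528768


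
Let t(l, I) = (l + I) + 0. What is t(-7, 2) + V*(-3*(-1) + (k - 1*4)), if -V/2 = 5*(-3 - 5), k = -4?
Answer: -405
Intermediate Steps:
V = 80 (V = -10*(-3 - 5) = -10*(-8) = -2*(-40) = 80)
t(l, I) = I + l (t(l, I) = (I + l) + 0 = I + l)
t(-7, 2) + V*(-3*(-1) + (k - 1*4)) = (2 - 7) + 80*(-3*(-1) + (-4 - 1*4)) = -5 + 80*(3 + (-4 - 4)) = -5 + 80*(3 - 8) = -5 + 80*(-5) = -5 - 400 = -405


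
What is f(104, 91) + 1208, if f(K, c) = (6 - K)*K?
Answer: -8984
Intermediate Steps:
f(K, c) = K*(6 - K)
f(104, 91) + 1208 = 104*(6 - 1*104) + 1208 = 104*(6 - 104) + 1208 = 104*(-98) + 1208 = -10192 + 1208 = -8984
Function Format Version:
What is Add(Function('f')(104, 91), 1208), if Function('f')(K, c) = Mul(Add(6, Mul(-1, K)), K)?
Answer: -8984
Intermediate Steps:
Function('f')(K, c) = Mul(K, Add(6, Mul(-1, K)))
Add(Function('f')(104, 91), 1208) = Add(Mul(104, Add(6, Mul(-1, 104))), 1208) = Add(Mul(104, Add(6, -104)), 1208) = Add(Mul(104, -98), 1208) = Add(-10192, 1208) = -8984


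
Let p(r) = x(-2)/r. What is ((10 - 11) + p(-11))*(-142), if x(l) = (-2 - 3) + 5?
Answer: 142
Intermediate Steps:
x(l) = 0 (x(l) = -5 + 5 = 0)
p(r) = 0 (p(r) = 0/r = 0)
((10 - 11) + p(-11))*(-142) = ((10 - 11) + 0)*(-142) = (-1 + 0)*(-142) = -1*(-142) = 142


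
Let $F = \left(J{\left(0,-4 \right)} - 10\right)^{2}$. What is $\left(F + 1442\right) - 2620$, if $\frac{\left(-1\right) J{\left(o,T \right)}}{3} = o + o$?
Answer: $-1078$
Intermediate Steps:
$J{\left(o,T \right)} = - 6 o$ ($J{\left(o,T \right)} = - 3 \left(o + o\right) = - 3 \cdot 2 o = - 6 o$)
$F = 100$ ($F = \left(\left(-6\right) 0 - 10\right)^{2} = \left(0 - 10\right)^{2} = \left(-10\right)^{2} = 100$)
$\left(F + 1442\right) - 2620 = \left(100 + 1442\right) - 2620 = 1542 - 2620 = -1078$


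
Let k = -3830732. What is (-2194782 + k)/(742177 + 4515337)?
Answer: -3012757/2628757 ≈ -1.1461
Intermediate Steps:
(-2194782 + k)/(742177 + 4515337) = (-2194782 - 3830732)/(742177 + 4515337) = -6025514/5257514 = -6025514*1/5257514 = -3012757/2628757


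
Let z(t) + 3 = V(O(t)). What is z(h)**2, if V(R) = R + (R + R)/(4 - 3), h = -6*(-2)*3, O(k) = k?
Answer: 11025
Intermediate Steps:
h = 36 (h = -3*(-4)*3 = 12*3 = 36)
V(R) = 3*R (V(R) = R + (2*R)/1 = R + (2*R)*1 = R + 2*R = 3*R)
z(t) = -3 + 3*t
z(h)**2 = (-3 + 3*36)**2 = (-3 + 108)**2 = 105**2 = 11025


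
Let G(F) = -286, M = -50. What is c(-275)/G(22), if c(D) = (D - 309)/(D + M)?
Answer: -292/46475 ≈ -0.0062829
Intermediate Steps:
c(D) = (-309 + D)/(-50 + D) (c(D) = (D - 309)/(D - 50) = (-309 + D)/(-50 + D))
c(-275)/G(22) = ((-309 - 275)/(-50 - 275))/(-286) = (-584/(-325))*(-1/286) = -1/325*(-584)*(-1/286) = (584/325)*(-1/286) = -292/46475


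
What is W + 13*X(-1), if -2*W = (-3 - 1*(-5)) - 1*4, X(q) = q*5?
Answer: -64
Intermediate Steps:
X(q) = 5*q
W = 1 (W = -((-3 - 1*(-5)) - 1*4)/2 = -((-3 + 5) - 4)/2 = -(2 - 4)/2 = -½*(-2) = 1)
W + 13*X(-1) = 1 + 13*(5*(-1)) = 1 + 13*(-5) = 1 - 65 = -64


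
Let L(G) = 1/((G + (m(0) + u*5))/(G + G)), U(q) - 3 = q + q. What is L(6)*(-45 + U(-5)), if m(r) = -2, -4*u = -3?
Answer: -2496/31 ≈ -80.516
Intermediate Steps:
u = 3/4 (u = -1/4*(-3) = 3/4 ≈ 0.75000)
U(q) = 3 + 2*q (U(q) = 3 + (q + q) = 3 + 2*q)
L(G) = 2*G/(7/4 + G) (L(G) = 1/((G + (-2 + (3/4)*5))/(G + G)) = 1/((G + (-2 + 15/4))/((2*G))) = 1/((G + 7/4)*(1/(2*G))) = 1/((7/4 + G)*(1/(2*G))) = 1/((7/4 + G)/(2*G)) = 2*G/(7/4 + G))
L(6)*(-45 + U(-5)) = (8*6/(7 + 4*6))*(-45 + (3 + 2*(-5))) = (8*6/(7 + 24))*(-45 + (3 - 10)) = (8*6/31)*(-45 - 7) = (8*6*(1/31))*(-52) = (48/31)*(-52) = -2496/31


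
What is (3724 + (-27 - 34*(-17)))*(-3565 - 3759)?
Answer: -31310100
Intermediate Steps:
(3724 + (-27 - 34*(-17)))*(-3565 - 3759) = (3724 + (-27 + 578))*(-7324) = (3724 + 551)*(-7324) = 4275*(-7324) = -31310100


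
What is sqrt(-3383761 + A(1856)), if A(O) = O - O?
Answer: I*sqrt(3383761) ≈ 1839.5*I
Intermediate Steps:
A(O) = 0
sqrt(-3383761 + A(1856)) = sqrt(-3383761 + 0) = sqrt(-3383761) = I*sqrt(3383761)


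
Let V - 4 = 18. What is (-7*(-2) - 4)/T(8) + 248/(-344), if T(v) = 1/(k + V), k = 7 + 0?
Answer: 12439/43 ≈ 289.28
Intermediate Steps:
k = 7
V = 22 (V = 4 + 18 = 22)
T(v) = 1/29 (T(v) = 1/(7 + 22) = 1/29)
(-7*(-2) - 4)/T(8) + 248/(-344) = (-7*(-2) - 4)/(1/29) + 248/(-344) = (14 - 4)*29 + 248*(-1/344) = 10*29 - 31/43 = 290 - 31/43 = 12439/43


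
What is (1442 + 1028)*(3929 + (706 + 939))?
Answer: 13767780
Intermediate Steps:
(1442 + 1028)*(3929 + (706 + 939)) = 2470*(3929 + 1645) = 2470*5574 = 13767780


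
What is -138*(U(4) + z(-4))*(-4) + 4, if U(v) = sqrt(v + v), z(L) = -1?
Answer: -548 + 1104*sqrt(2) ≈ 1013.3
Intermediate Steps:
U(v) = sqrt(2)*sqrt(v) (U(v) = sqrt(2*v) = sqrt(2)*sqrt(v))
-138*(U(4) + z(-4))*(-4) + 4 = -138*(sqrt(2)*sqrt(4) - 1)*(-4) + 4 = -138*(sqrt(2)*2 - 1)*(-4) + 4 = -138*(2*sqrt(2) - 1)*(-4) + 4 = -138*(-1 + 2*sqrt(2))*(-4) + 4 = -138*(4 - 8*sqrt(2)) + 4 = (-552 + 1104*sqrt(2)) + 4 = -548 + 1104*sqrt(2)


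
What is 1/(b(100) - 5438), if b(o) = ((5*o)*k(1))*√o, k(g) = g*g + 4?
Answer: 1/19562 ≈ 5.1120e-5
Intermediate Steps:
k(g) = 4 + g² (k(g) = g² + 4 = 4 + g²)
b(o) = 25*o^(3/2) (b(o) = ((5*o)*(4 + 1²))*√o = ((5*o)*(4 + 1))*√o = ((5*o)*5)*√o = (25*o)*√o = 25*o^(3/2))
1/(b(100) - 5438) = 1/(25*100^(3/2) - 5438) = 1/(25*1000 - 5438) = 1/(25000 - 5438) = 1/19562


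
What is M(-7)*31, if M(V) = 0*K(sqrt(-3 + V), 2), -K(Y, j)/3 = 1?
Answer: 0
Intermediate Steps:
K(Y, j) = -3 (K(Y, j) = -3*1 = -3)
M(V) = 0 (M(V) = 0*(-3) = 0)
M(-7)*31 = 0*31 = 0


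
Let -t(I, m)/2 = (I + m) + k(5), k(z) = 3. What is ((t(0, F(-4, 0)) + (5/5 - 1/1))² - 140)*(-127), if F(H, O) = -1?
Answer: 15748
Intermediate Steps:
t(I, m) = -6 - 2*I - 2*m (t(I, m) = -2*((I + m) + 3) = -2*(3 + I + m) = -6 - 2*I - 2*m)
((t(0, F(-4, 0)) + (5/5 - 1/1))² - 140)*(-127) = (((-6 - 2*0 - 2*(-1)) + (5/5 - 1/1))² - 140)*(-127) = (((-6 + 0 + 2) + (5*(⅕) - 1*1))² - 140)*(-127) = ((-4 + (1 - 1))² - 140)*(-127) = ((-4 + 0)² - 140)*(-127) = ((-4)² - 140)*(-127) = (16 - 140)*(-127) = -124*(-127) = 15748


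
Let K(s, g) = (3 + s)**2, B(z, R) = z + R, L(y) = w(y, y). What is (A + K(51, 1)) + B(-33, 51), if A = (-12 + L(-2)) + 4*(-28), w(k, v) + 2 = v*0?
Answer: 2808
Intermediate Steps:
w(k, v) = -2 (w(k, v) = -2 + v*0 = -2 + 0 = -2)
L(y) = -2
B(z, R) = R + z
A = -126 (A = (-12 - 2) + 4*(-28) = -14 - 112 = -126)
(A + K(51, 1)) + B(-33, 51) = (-126 + (3 + 51)**2) + (51 - 33) = (-126 + 54**2) + 18 = (-126 + 2916) + 18 = 2790 + 18 = 2808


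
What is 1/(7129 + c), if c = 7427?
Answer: 1/14556 ≈ 6.8700e-5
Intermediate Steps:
1/(7129 + c) = 1/(7129 + 7427) = 1/14556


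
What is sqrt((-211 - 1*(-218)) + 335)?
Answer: 3*sqrt(38) ≈ 18.493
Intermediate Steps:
sqrt((-211 - 1*(-218)) + 335) = sqrt((-211 + 218) + 335) = sqrt(7 + 335) = sqrt(342) = 3*sqrt(38)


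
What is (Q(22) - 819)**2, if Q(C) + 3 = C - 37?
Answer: 700569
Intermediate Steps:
Q(C) = -40 + C (Q(C) = -3 + (C - 37) = -3 + (-37 + C) = -40 + C)
(Q(22) - 819)**2 = ((-40 + 22) - 819)**2 = (-18 - 819)**2 = (-837)**2 = 700569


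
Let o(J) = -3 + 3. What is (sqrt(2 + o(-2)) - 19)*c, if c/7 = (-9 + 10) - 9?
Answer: 1064 - 56*sqrt(2) ≈ 984.80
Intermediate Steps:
c = -56 (c = 7*((-9 + 10) - 9) = 7*(1 - 9) = 7*(-8) = -56)
o(J) = 0
(sqrt(2 + o(-2)) - 19)*c = (sqrt(2 + 0) - 19)*(-56) = (sqrt(2) - 19)*(-56) = (-19 + sqrt(2))*(-56) = 1064 - 56*sqrt(2)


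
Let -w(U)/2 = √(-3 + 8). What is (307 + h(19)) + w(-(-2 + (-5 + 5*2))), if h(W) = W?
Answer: 326 - 2*√5 ≈ 321.53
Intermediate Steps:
w(U) = -2*√5 (w(U) = -2*√(-3 + 8) = -2*√5)
(307 + h(19)) + w(-(-2 + (-5 + 5*2))) = (307 + 19) - 2*√5 = 326 - 2*√5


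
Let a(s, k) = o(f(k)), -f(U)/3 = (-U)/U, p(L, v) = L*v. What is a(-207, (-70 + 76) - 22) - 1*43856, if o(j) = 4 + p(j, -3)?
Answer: -43861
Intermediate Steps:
f(U) = 3 (f(U) = -3*(-U)/U = -3*(-1) = 3)
o(j) = 4 - 3*j (o(j) = 4 + j*(-3) = 4 - 3*j)
a(s, k) = -5 (a(s, k) = 4 - 3*3 = 4 - 9 = -5)
a(-207, (-70 + 76) - 22) - 1*43856 = -5 - 1*43856 = -5 - 43856 = -43861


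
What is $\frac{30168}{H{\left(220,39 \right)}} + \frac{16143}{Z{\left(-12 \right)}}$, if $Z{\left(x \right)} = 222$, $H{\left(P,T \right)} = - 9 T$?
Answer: $- \frac{38189}{2886} \approx -13.232$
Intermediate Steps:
$\frac{30168}{H{\left(220,39 \right)}} + \frac{16143}{Z{\left(-12 \right)}} = \frac{30168}{\left(-9\right) 39} + \frac{16143}{222} = \frac{30168}{-351} + 16143 \cdot \frac{1}{222} = 30168 \left(- \frac{1}{351}\right) + \frac{5381}{74} = - \frac{3352}{39} + \frac{5381}{74} = - \frac{38189}{2886}$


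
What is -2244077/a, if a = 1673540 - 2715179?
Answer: 2244077/1041639 ≈ 2.1544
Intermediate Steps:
a = -1041639
-2244077/a = -2244077/(-1041639) = -2244077*(-1/1041639) = 2244077/1041639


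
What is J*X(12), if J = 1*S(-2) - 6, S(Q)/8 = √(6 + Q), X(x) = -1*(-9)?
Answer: 90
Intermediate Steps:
X(x) = 9
S(Q) = 8*√(6 + Q)
J = 10 (J = 1*(8*√(6 - 2)) - 6 = 1*(8*√4) - 6 = 1*(8*2) - 6 = 1*16 - 6 = 16 - 6 = 10)
J*X(12) = 10*9 = 90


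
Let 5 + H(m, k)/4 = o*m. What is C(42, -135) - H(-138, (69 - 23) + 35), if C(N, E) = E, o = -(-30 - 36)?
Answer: 36317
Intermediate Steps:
o = 66 (o = -1*(-66) = 66)
H(m, k) = -20 + 264*m (H(m, k) = -20 + 4*(66*m) = -20 + 264*m)
C(42, -135) - H(-138, (69 - 23) + 35) = -135 - (-20 + 264*(-138)) = -135 - (-20 - 36432) = -135 - 1*(-36452) = -135 + 36452 = 36317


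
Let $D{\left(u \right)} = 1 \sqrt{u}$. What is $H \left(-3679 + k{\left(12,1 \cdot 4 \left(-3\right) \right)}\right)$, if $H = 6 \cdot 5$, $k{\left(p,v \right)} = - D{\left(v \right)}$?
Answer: $-110370 - 60 i \sqrt{3} \approx -1.1037 \cdot 10^{5} - 103.92 i$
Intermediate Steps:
$D{\left(u \right)} = \sqrt{u}$
$k{\left(p,v \right)} = - \sqrt{v}$
$H = 30$
$H \left(-3679 + k{\left(12,1 \cdot 4 \left(-3\right) \right)}\right) = 30 \left(-3679 - \sqrt{1 \cdot 4 \left(-3\right)}\right) = 30 \left(-3679 - \sqrt{4 \left(-3\right)}\right) = 30 \left(-3679 - \sqrt{-12}\right) = 30 \left(-3679 - 2 i \sqrt{3}\right) = -110370 - 60 i \sqrt{3}$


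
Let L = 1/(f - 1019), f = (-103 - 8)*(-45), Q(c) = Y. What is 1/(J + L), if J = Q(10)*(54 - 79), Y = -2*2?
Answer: 3976/397601 ≈ 0.010000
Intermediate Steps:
Y = -4
Q(c) = -4
f = 4995 (f = -111*(-45) = 4995)
J = 100 (J = -4*(54 - 79) = -4*(-25) = 100)
L = 1/3976 (L = 1/(4995 - 1019) = 1/3976 ≈ 0.00025151)
1/(J + L) = 1/(100 + 1/3976) = 1/(397601/3976) = 3976/397601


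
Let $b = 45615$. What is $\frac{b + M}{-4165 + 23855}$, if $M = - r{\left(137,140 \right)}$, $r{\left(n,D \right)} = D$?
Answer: $\frac{9095}{3938} \approx 2.3095$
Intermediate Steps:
$M = -140$ ($M = \left(-1\right) 140 = -140$)
$\frac{b + M}{-4165 + 23855} = \frac{45615 - 140}{-4165 + 23855} = \frac{45475}{19690} = 45475 \cdot \frac{1}{19690} = \frac{9095}{3938}$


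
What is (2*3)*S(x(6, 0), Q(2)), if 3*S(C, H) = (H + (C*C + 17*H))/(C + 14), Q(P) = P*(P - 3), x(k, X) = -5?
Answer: -22/9 ≈ -2.4444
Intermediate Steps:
Q(P) = P*(-3 + P)
S(C, H) = (C² + 18*H)/(3*(14 + C)) (S(C, H) = ((H + (C*C + 17*H))/(C + 14))/3 = ((H + (C² + 17*H))/(14 + C))/3 = ((C² + 18*H)/(14 + C))/3 = (C² + 18*H)/(3*(14 + C)))
(2*3)*S(x(6, 0), Q(2)) = (2*3)*(((-5)² + 18*(2*(-3 + 2)))/(3*(14 - 5))) = 6*((⅓)*(25 + 18*(2*(-1)))/9) = 6*((⅓)*(⅑)*(25 + 18*(-2))) = 6*((⅓)*(⅑)*(25 - 36)) = 6*((⅓)*(⅑)*(-11)) = 6*(-11/27) = -22/9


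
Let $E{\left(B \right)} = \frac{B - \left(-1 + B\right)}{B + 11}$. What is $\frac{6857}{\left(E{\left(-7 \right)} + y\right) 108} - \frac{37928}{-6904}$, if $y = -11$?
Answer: $- \frac{413290}{1001943} \approx -0.41249$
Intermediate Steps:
$E{\left(B \right)} = \frac{1}{11 + B}$ ($E{\left(B \right)} = 1 \frac{1}{11 + B} = \frac{1}{11 + B}$)
$\frac{6857}{\left(E{\left(-7 \right)} + y\right) 108} - \frac{37928}{-6904} = \frac{6857}{\left(\frac{1}{11 - 7} - 11\right) 108} - \frac{37928}{-6904} = \frac{6857}{\left(\frac{1}{4} - 11\right) 108} - - \frac{4741}{863} = \frac{6857}{\left(\frac{1}{4} - 11\right) 108} + \frac{4741}{863} = \frac{6857}{\left(- \frac{43}{4}\right) 108} + \frac{4741}{863} = \frac{6857}{-1161} + \frac{4741}{863} = 6857 \left(- \frac{1}{1161}\right) + \frac{4741}{863} = - \frac{6857}{1161} + \frac{4741}{863} = - \frac{413290}{1001943}$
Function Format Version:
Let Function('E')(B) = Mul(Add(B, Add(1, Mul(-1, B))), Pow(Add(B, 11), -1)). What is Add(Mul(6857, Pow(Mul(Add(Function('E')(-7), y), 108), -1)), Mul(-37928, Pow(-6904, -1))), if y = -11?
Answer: Rational(-413290, 1001943) ≈ -0.41249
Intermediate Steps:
Function('E')(B) = Pow(Add(11, B), -1) (Function('E')(B) = Mul(1, Pow(Add(11, B), -1)) = Pow(Add(11, B), -1))
Add(Mul(6857, Pow(Mul(Add(Function('E')(-7), y), 108), -1)), Mul(-37928, Pow(-6904, -1))) = Add(Mul(6857, Pow(Mul(Add(Pow(Add(11, -7), -1), -11), 108), -1)), Mul(-37928, Pow(-6904, -1))) = Add(Mul(6857, Pow(Mul(Add(Pow(4, -1), -11), 108), -1)), Mul(-37928, Rational(-1, 6904))) = Add(Mul(6857, Pow(Mul(Add(Rational(1, 4), -11), 108), -1)), Rational(4741, 863)) = Add(Mul(6857, Pow(Mul(Rational(-43, 4), 108), -1)), Rational(4741, 863)) = Add(Mul(6857, Pow(-1161, -1)), Rational(4741, 863)) = Add(Mul(6857, Rational(-1, 1161)), Rational(4741, 863)) = Add(Rational(-6857, 1161), Rational(4741, 863)) = Rational(-413290, 1001943)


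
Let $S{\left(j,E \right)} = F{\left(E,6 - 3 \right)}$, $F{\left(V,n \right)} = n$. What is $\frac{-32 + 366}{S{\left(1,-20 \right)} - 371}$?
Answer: $- \frac{167}{184} \approx -0.90761$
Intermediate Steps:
$S{\left(j,E \right)} = 3$ ($S{\left(j,E \right)} = 6 - 3 = 3$)
$\frac{-32 + 366}{S{\left(1,-20 \right)} - 371} = \frac{-32 + 366}{3 - 371} = \frac{334}{-368} = 334 \left(- \frac{1}{368}\right) = - \frac{167}{184}$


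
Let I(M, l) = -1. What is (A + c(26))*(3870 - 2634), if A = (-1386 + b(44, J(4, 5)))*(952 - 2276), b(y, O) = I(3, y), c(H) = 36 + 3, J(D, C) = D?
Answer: 2269823772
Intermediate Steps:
c(H) = 39
b(y, O) = -1
A = 1836388 (A = (-1386 - 1)*(952 - 2276) = -1387*(-1324) = 1836388)
(A + c(26))*(3870 - 2634) = (1836388 + 39)*(3870 - 2634) = 1836427*1236 = 2269823772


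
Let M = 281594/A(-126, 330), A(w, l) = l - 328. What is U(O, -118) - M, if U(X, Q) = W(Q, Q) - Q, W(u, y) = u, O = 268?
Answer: -140797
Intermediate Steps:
A(w, l) = -328 + l
U(X, Q) = 0 (U(X, Q) = Q - Q = 0)
M = 140797 (M = 281594/(-328 + 330) = 281594/2 = 281594*(½) = 140797)
U(O, -118) - M = 0 - 1*140797 = 0 - 140797 = -140797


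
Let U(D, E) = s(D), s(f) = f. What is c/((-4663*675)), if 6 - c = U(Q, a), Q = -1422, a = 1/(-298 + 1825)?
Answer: -476/1049175 ≈ -0.00045369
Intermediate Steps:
a = 1/1527 ≈ 0.00065488
U(D, E) = D
c = 1428 (c = 6 - 1*(-1422) = 6 + 1422 = 1428)
c/((-4663*675)) = 1428/((-4663*675)) = 1428/(-3147525) = 1428*(-1/3147525) = -476/1049175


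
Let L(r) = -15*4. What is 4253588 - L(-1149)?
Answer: 4253648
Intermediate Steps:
L(r) = -60
4253588 - L(-1149) = 4253588 - 1*(-60) = 4253588 + 60 = 4253648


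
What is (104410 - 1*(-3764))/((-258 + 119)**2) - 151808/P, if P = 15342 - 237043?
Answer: 26915366342/4283485021 ≈ 6.2835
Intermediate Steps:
P = -221701
(104410 - 1*(-3764))/((-258 + 119)**2) - 151808/P = (104410 - 1*(-3764))/((-258 + 119)**2) - 151808/(-221701) = (104410 + 3764)/((-139)**2) - 151808*(-1/221701) = 108174/19321 + 151808/221701 = 26915366342/4283485021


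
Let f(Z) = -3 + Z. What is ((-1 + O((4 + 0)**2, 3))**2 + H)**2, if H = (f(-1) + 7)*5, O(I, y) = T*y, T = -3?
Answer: 13225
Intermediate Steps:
O(I, y) = -3*y
H = 15 (H = ((-3 - 1) + 7)*5 = (-4 + 7)*5 = 3*5 = 15)
((-1 + O((4 + 0)**2, 3))**2 + H)**2 = ((-1 - 3*3)**2 + 15)**2 = ((-1 - 9)**2 + 15)**2 = ((-10)**2 + 15)**2 = (100 + 15)**2 = 115**2 = 13225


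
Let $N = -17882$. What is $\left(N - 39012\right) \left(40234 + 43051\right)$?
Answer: $-4738416790$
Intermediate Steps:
$\left(N - 39012\right) \left(40234 + 43051\right) = \left(-17882 - 39012\right) \left(40234 + 43051\right) = \left(-56894\right) 83285 = -4738416790$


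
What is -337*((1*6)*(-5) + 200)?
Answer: -57290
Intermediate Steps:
-337*((1*6)*(-5) + 200) = -337*(6*(-5) + 200) = -337*(-30 + 200) = -337*170 = -57290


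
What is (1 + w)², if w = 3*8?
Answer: 625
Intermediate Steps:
w = 24
(1 + w)² = (1 + 24)² = 25² = 625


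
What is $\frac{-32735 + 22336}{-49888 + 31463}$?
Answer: $\frac{10399}{18425} \approx 0.5644$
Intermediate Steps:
$\frac{-32735 + 22336}{-49888 + 31463} = - \frac{10399}{-18425} = \left(-10399\right) \left(- \frac{1}{18425}\right) = \frac{10399}{18425}$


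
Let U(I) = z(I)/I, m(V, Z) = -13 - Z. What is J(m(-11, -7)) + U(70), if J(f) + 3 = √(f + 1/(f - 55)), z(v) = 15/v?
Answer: -2937/980 + I*√22387/61 ≈ -2.9969 + 2.4528*I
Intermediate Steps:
J(f) = -3 + √(f + 1/(-55 + f)) (J(f) = -3 + √(f + 1/(f - 55)) = -3 + √(f + 1/(-55 + f)))
U(I) = 15/I² (U(I) = (15/I)/I = 15/I²)
J(m(-11, -7)) + U(70) = (-3 + √((1 + (-13 - 1*(-7))*(-55 + (-13 - 1*(-7))))/(-55 + (-13 - 1*(-7))))) + 15/70² = (-3 + √((1 + (-13 + 7)*(-55 + (-13 + 7)))/(-55 + (-13 + 7)))) + 15*(1/4900) = (-3 + √((1 - 6*(-55 - 6))/(-55 - 6))) + 3/980 = (-3 + √((1 - 6*(-61))/(-61))) + 3/980 = (-3 + √(-(1 + 366)/61)) + 3/980 = (-3 + √(-1/61*367)) + 3/980 = (-3 + √(-367/61)) + 3/980 = (-3 + I*√22387/61) + 3/980 = -2937/980 + I*√22387/61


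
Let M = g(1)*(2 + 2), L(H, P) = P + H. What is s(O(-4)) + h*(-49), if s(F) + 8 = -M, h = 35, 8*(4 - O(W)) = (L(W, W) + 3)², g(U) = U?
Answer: -1727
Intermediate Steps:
L(H, P) = H + P
O(W) = 4 - (3 + 2*W)²/8 (O(W) = 4 - ((W + W) + 3)²/8 = 4 - (2*W + 3)²/8 = 4 - (3 + 2*W)²/8)
M = 4 (M = 1*(2 + 2) = 1*4 = 4)
s(F) = -12 (s(F) = -8 - 1*4 = -8 - 4 = -12)
s(O(-4)) + h*(-49) = -12 + 35*(-49) = -12 - 1715 = -1727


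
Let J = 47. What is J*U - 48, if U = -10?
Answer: -518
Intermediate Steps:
J*U - 48 = 47*(-10) - 48 = -470 - 48 = -518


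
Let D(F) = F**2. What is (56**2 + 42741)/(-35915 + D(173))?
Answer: -45877/5986 ≈ -7.6640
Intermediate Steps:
(56**2 + 42741)/(-35915 + D(173)) = (56**2 + 42741)/(-35915 + 173**2) = (3136 + 42741)/(-35915 + 29929) = 45877/(-5986) = 45877*(-1/5986) = -45877/5986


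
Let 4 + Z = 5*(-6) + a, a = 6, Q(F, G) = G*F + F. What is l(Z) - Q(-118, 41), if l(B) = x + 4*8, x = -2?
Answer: 4986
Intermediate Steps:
Q(F, G) = F + F*G (Q(F, G) = F*G + F = F + F*G)
Z = -28 (Z = -4 + (5*(-6) + 6) = -4 + (-30 + 6) = -4 - 24 = -28)
l(B) = 30 (l(B) = -2 + 4*8 = -2 + 32 = 30)
l(Z) - Q(-118, 41) = 30 - (-118)*(1 + 41) = 30 - (-118)*42 = 30 - 1*(-4956) = 30 + 4956 = 4986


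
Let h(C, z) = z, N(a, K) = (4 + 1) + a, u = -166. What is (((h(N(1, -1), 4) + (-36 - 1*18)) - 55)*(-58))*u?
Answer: -1010940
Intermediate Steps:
N(a, K) = 5 + a
(((h(N(1, -1), 4) + (-36 - 1*18)) - 55)*(-58))*u = (((4 + (-36 - 1*18)) - 55)*(-58))*(-166) = (((4 + (-36 - 18)) - 55)*(-58))*(-166) = (((4 - 54) - 55)*(-58))*(-166) = ((-50 - 55)*(-58))*(-166) = -105*(-58)*(-166) = 6090*(-166) = -1010940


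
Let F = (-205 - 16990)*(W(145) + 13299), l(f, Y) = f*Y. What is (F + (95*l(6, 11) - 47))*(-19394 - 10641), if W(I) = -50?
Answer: 6842283321620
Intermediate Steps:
l(f, Y) = Y*f
F = -227816555 (F = (-205 - 16990)*(-50 + 13299) = -17195*13249 = -227816555)
(F + (95*l(6, 11) - 47))*(-19394 - 10641) = (-227816555 + (95*(11*6) - 47))*(-19394 - 10641) = (-227816555 + (95*66 - 47))*(-30035) = (-227816555 + (6270 - 47))*(-30035) = (-227816555 + 6223)*(-30035) = -227810332*(-30035) = 6842283321620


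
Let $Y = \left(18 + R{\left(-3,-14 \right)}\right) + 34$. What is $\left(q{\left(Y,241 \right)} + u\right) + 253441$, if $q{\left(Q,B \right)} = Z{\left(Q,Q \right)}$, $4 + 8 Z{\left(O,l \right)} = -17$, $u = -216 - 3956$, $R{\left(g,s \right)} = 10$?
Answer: $\frac{1994131}{8} \approx 2.4927 \cdot 10^{5}$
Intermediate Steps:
$u = -4172$ ($u = -216 - 3956 = -4172$)
$Y = 62$ ($Y = \left(18 + 10\right) + 34 = 28 + 34 = 62$)
$Z{\left(O,l \right)} = - \frac{21}{8}$ ($Z{\left(O,l \right)} = - \frac{1}{2} + \frac{1}{8} \left(-17\right) = - \frac{1}{2} - \frac{17}{8} = - \frac{21}{8}$)
$q{\left(Q,B \right)} = - \frac{21}{8}$
$\left(q{\left(Y,241 \right)} + u\right) + 253441 = \left(- \frac{21}{8} - 4172\right) + 253441 = - \frac{33397}{8} + 253441 = \frac{1994131}{8}$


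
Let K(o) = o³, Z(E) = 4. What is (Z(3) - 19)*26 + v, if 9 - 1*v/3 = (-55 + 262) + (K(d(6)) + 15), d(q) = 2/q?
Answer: -9262/9 ≈ -1029.1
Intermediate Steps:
v = -5752/9 (v = 27 - 3*((-55 + 262) + ((2/6)³ + 15)) = 27 - 3*(207 + ((2*(⅙))³ + 15)) = 27 - 3*(207 + ((⅓)³ + 15)) = 27 - 3*(207 + (1/27 + 15)) = 27 - 3*(207 + 406/27) = 27 - 3*5995/27 = 27 - 5995/9 = -5752/9 ≈ -639.11)
(Z(3) - 19)*26 + v = (4 - 19)*26 - 5752/9 = -15*26 - 5752/9 = -390 - 5752/9 = -9262/9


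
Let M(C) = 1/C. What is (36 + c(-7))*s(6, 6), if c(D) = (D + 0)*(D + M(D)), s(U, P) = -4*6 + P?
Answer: -1548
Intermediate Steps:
s(U, P) = -24 + P
c(D) = D*(D + 1/D) (c(D) = (D + 0)*(D + 1/D) = D*(D + 1/D))
(36 + c(-7))*s(6, 6) = (36 + (1 + (-7)²))*(-24 + 6) = (36 + (1 + 49))*(-18) = (36 + 50)*(-18) = 86*(-18) = -1548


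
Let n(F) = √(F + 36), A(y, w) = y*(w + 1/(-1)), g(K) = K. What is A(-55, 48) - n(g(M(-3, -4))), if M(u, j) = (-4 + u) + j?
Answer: -2590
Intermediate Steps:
M(u, j) = -4 + j + u
A(y, w) = y*(-1 + w) (A(y, w) = y*(w - 1) = y*(-1 + w))
n(F) = √(36 + F)
A(-55, 48) - n(g(M(-3, -4))) = -55*(-1 + 48) - √(36 + (-4 - 4 - 3)) = -55*47 - √(36 - 11) = -2585 - √25 = -2585 - 1*5 = -2585 - 5 = -2590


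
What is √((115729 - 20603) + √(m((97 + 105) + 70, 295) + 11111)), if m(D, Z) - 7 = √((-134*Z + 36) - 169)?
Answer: √(95126 + √3*√(3706 + I*√4407)) ≈ 308.6 + 0.002*I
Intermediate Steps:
m(D, Z) = 7 + √(-133 - 134*Z) (m(D, Z) = 7 + √((-134*Z + 36) - 169) = 7 + √((36 - 134*Z) - 169) = 7 + √(-133 - 134*Z))
√((115729 - 20603) + √(m((97 + 105) + 70, 295) + 11111)) = √((115729 - 20603) + √((7 + √(-133 - 134*295)) + 11111)) = √(95126 + √((7 + √(-133 - 39530)) + 11111)) = √(95126 + √((7 + √(-39663)) + 11111)) = √(95126 + √((7 + 3*I*√4407) + 11111)) = √(95126 + √(11118 + 3*I*√4407))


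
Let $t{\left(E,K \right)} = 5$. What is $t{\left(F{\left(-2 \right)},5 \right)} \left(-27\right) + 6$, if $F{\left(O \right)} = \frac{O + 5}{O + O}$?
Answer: $-129$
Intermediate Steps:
$F{\left(O \right)} = \frac{5 + O}{2 O}$
$t{\left(F{\left(-2 \right)},5 \right)} \left(-27\right) + 6 = 5 \left(-27\right) + 6 = -135 + 6 = -129$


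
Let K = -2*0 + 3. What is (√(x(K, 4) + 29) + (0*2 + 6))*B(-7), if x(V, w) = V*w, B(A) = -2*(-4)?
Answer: 48 + 8*√41 ≈ 99.225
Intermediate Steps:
B(A) = 8
K = 3 (K = 0 + 3 = 3)
(√(x(K, 4) + 29) + (0*2 + 6))*B(-7) = (√(3*4 + 29) + (0*2 + 6))*8 = (√(12 + 29) + (0 + 6))*8 = (√41 + 6)*8 = (6 + √41)*8 = 48 + 8*√41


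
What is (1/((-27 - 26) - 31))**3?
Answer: -1/592704 ≈ -1.6872e-6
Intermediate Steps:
(1/((-27 - 26) - 31))**3 = (1/(-53 - 31))**3 = (1/(-84))**3 = (-1/84)**3 = -1/592704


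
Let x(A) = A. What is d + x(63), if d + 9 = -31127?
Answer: -31073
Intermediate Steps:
d = -31136 (d = -9 - 31127 = -31136)
d + x(63) = -31136 + 63 = -31073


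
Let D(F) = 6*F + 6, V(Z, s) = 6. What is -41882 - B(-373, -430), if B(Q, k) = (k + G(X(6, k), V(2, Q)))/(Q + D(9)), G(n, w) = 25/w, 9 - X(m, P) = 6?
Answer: -78656951/1878 ≈ -41883.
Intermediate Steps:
D(F) = 6 + 6*F
X(m, P) = 3 (X(m, P) = 9 - 1*6 = 9 - 6 = 3)
B(Q, k) = (25/6 + k)/(60 + Q) (B(Q, k) = (k + 25/6)/(Q + (6 + 6*9)) = (k + 25*(1/6))/(Q + (6 + 54)) = (k + 25/6)/(Q + 60) = (25/6 + k)/(60 + Q))
-41882 - B(-373, -430) = -41882 - (25/6 - 430)/(60 - 373) = -41882 - (-2555)/((-313)*6) = -41882 - (-1)*(-2555)/(313*6) = -41882 - 1*2555/1878 = -41882 - 2555/1878 = -78656951/1878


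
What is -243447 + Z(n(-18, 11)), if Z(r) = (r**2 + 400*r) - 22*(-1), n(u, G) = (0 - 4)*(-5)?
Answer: -235025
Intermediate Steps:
n(u, G) = 20 (n(u, G) = -4*(-5) = 20)
Z(r) = 22 + r**2 + 400*r (Z(r) = (r**2 + 400*r) + 22 = 22 + r**2 + 400*r)
-243447 + Z(n(-18, 11)) = -243447 + (22 + 20**2 + 400*20) = -243447 + (22 + 400 + 8000) = -243447 + 8422 = -235025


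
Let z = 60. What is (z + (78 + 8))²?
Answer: 21316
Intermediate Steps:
(z + (78 + 8))² = (60 + (78 + 8))² = (60 + 86)² = 146² = 21316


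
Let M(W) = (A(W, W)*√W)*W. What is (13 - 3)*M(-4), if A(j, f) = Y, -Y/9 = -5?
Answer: -3600*I ≈ -3600.0*I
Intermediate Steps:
Y = 45 (Y = -9*(-5) = 45)
A(j, f) = 45
M(W) = 45*W^(3/2) (M(W) = (45*√W)*W = 45*W^(3/2))
(13 - 3)*M(-4) = (13 - 3)*(45*(-4)^(3/2)) = 10*(45*(-8*I)) = 10*(-360*I) = -3600*I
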